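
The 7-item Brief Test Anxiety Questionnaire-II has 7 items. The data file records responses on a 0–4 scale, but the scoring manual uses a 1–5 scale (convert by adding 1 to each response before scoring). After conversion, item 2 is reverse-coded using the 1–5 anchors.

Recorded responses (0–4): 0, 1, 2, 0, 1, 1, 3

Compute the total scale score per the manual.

17

Convert to 1–5: 1, 2, 3, 1, 2, 2, 4
Reverse-coded (on a 1–5 scale, reversed = 6 − raw):
  item 2: 6 − 2 = 4
Scored: 1, 4, 3, 1, 2, 2, 4
Total = 17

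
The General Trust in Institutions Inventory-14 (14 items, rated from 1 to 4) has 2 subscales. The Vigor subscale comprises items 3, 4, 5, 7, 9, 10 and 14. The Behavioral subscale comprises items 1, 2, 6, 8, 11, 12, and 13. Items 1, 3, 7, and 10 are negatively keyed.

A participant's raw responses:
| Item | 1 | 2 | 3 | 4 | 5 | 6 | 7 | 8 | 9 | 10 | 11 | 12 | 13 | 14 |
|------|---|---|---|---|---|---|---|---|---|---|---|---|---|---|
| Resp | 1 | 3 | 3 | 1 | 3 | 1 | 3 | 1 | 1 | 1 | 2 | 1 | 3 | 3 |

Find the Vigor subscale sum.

Vigor items: 3, 4, 5, 7, 9, 10, 14.
Of these, items 3, 7, & 10 are negatively keyed; on a 1–4 scale, reversed = 5 − raw.
  item 3: 5 − 3 = 2
  item 4: 1
  item 5: 3
  item 7: 5 − 3 = 2
  item 9: 1
  item 10: 5 − 1 = 4
  item 14: 3
Sum = 2 + 1 + 3 + 2 + 1 + 4 + 3 = 16

16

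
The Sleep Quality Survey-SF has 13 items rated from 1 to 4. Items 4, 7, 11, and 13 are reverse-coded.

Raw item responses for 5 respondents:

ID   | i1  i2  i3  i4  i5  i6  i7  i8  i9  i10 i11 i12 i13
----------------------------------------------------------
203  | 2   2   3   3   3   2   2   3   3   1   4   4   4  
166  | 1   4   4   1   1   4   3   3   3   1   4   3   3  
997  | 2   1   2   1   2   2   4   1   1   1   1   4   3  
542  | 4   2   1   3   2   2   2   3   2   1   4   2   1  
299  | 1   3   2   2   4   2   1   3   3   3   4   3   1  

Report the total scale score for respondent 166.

Respondent 166 raw: 1, 4, 4, 1, 1, 4, 3, 3, 3, 1, 4, 3, 3.
Reverse-coded (reversed = (1+4) − raw = 5 − raw):
  item 1: 1
  item 2: 4
  item 3: 4
  item 4: 5 − 1 = 4
  item 5: 1
  item 6: 4
  item 7: 5 − 3 = 2
  item 8: 3
  item 9: 3
  item 10: 1
  item 11: 5 − 4 = 1
  item 12: 3
  item 13: 5 − 3 = 2
Sum = 1 + 4 + 4 + 4 + 1 + 4 + 2 + 3 + 3 + 1 + 1 + 3 + 2 = 33

33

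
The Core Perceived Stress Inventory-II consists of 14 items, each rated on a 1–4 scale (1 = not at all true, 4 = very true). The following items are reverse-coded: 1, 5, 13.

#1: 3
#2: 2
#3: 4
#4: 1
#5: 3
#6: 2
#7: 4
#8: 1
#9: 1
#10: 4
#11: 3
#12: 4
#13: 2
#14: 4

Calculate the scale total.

Reversing items 1, 5, & 13 with 5 − raw:
Total = (5−3) + 2 + 4 + 1 + (5−3) + 2 + 4 + 1 + 1 + 4 + 3 + 4 + (5−2) + 4
      = 2 + 2 + 4 + 1 + 2 + 2 + 4 + 1 + 1 + 4 + 3 + 4 + 3 + 4 = 37

37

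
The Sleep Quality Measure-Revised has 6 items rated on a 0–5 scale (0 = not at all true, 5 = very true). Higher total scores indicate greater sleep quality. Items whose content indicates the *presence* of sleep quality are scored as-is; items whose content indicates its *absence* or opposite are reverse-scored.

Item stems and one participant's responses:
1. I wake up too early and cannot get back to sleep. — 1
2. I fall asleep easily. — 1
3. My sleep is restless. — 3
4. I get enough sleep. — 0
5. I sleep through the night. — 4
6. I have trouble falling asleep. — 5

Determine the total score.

11

Items 1, 3, 6 describe the absence/opposite of sleep quality → reverse-score.
reverse-coded value = 5 − response.
  item 1: 5 − 1 = 4
  item 2: 1
  item 3: 5 − 3 = 2
  item 4: 0
  item 5: 4
  item 6: 5 − 5 = 0
Total = 4 + 1 + 2 + 0 + 4 + 0 = 11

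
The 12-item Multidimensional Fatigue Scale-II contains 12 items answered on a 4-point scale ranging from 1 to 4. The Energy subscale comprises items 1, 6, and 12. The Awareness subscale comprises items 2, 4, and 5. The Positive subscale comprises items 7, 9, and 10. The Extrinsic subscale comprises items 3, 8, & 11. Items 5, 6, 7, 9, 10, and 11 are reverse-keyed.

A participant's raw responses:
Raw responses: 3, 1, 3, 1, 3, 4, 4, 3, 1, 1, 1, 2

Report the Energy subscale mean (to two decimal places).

2.00

Energy items: 1, 6, 12.
Of these, item 6 is reverse-keyed; reverse-coded value = 5 − response.
  item 1: 3
  item 6: 5 − 4 = 1
  item 12: 2
Sum = 3 + 1 + 2 = 6
Mean = 6 / 3 = 2.00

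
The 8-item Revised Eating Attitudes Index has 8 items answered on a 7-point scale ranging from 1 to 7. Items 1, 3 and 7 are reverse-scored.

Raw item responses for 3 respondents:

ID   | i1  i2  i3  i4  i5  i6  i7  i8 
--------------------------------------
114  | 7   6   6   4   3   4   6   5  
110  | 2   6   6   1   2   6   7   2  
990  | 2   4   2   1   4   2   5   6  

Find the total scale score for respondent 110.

Respondent 110 raw: 2, 6, 6, 1, 2, 6, 7, 2.
Reverse-coded (reverse-coded value = 8 − response):
  item 1: 8 − 2 = 6
  item 2: 6
  item 3: 8 − 6 = 2
  item 4: 1
  item 5: 2
  item 6: 6
  item 7: 8 − 7 = 1
  item 8: 2
Sum = 6 + 6 + 2 + 1 + 2 + 6 + 1 + 2 = 26

26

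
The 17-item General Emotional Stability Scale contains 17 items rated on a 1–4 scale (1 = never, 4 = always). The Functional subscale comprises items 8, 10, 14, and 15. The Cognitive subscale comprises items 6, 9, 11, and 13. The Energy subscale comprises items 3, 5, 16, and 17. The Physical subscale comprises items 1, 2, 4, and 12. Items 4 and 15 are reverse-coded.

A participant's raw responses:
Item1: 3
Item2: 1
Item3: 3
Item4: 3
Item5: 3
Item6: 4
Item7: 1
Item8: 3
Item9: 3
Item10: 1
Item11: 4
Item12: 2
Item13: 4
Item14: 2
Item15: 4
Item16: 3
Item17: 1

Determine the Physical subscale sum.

Physical items: 1, 2, 4, 12.
Of these, item 4 is reverse-coded; reversed = (1+4) − raw = 5 − raw.
  item 1: 3
  item 2: 1
  item 4: 5 − 3 = 2
  item 12: 2
Sum = 3 + 1 + 2 + 2 = 8

8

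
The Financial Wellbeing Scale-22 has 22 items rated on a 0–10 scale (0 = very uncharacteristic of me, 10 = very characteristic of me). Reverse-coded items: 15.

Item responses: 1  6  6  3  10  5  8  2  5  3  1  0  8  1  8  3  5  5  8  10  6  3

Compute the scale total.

101

Reverse-coded items (on a 0–10 scale, reversed = 10 − raw):
  item 15: 10 − 8 = 2
Scored items: 1, 6, 6, 3, 10, 5, 8, 2, 5, 3, 1, 0, 8, 1, 2, 3, 5, 5, 8, 10, 6, 3
Total = 1 + 6 + 6 + 3 + 10 + 5 + 8 + 2 + 5 + 3 + 1 + 0 + 8 + 1 + 2 + 3 + 5 + 5 + 8 + 10 + 6 + 3 = 101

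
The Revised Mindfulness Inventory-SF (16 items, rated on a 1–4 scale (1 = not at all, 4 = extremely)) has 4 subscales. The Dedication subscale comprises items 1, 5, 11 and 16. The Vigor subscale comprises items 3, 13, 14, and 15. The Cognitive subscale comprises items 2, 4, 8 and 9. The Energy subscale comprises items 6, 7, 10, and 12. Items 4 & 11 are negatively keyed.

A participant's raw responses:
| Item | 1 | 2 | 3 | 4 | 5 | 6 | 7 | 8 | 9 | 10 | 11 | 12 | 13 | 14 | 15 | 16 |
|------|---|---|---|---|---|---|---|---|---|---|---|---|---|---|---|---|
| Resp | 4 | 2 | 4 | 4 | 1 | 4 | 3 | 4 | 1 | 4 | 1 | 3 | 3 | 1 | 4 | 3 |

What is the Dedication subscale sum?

Dedication items: 1, 5, 11, 16.
Of these, item 11 is negatively keyed; on a 1–4 scale, reversed = 5 − raw.
  item 1: 4
  item 5: 1
  item 11: 5 − 1 = 4
  item 16: 3
Sum = 4 + 1 + 4 + 3 = 12

12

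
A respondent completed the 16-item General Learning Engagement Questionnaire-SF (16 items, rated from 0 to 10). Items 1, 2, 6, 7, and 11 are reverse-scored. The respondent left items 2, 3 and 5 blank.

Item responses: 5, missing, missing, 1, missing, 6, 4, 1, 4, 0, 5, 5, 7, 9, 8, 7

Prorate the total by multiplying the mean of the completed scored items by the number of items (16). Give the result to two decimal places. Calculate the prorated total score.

76.31

Reverse-coded (on a 0–10 scale, reversed = 10 − raw):
  item 1: 10 − 5 = 5
  item 6: 10 − 6 = 4
  item 7: 10 − 4 = 6
  item 11: 10 − 5 = 5
Completed scored items (13 of 16): 5, 1, 4, 6, 1, 4, 0, 5, 5, 7, 9, 8, 7; sum = 62.
Person mean = 62 / 13 ≈ 4.7692
Prorated total = (62 / 13) × 16 = 76.31 (to 2 dp)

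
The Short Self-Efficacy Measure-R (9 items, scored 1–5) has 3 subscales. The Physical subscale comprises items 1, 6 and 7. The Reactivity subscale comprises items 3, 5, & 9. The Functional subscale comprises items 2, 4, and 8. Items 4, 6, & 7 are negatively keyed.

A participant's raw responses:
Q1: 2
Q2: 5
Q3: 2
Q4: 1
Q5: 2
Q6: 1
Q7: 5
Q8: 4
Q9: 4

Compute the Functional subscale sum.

Functional items: 2, 4, 8.
Of these, item 4 is negatively keyed; on a 1–5 scale, reversed = 6 − raw.
  item 2: 5
  item 4: 6 − 1 = 5
  item 8: 4
Sum = 5 + 5 + 4 = 14

14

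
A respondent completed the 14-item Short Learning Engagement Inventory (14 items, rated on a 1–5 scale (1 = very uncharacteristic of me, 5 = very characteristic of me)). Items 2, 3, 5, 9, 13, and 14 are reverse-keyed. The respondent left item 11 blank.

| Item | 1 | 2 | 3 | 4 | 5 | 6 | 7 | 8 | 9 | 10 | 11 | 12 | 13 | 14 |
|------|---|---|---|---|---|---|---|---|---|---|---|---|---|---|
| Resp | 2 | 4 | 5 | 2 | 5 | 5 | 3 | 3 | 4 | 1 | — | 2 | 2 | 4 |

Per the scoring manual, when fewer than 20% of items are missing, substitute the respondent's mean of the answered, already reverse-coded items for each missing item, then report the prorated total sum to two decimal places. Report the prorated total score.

32.31

Reverse-coded (reversed = (1+5) − raw = 6 − raw):
  item 2: 6 − 4 = 2
  item 3: 6 − 5 = 1
  item 5: 6 − 5 = 1
  item 9: 6 − 4 = 2
  item 13: 6 − 2 = 4
  item 14: 6 − 4 = 2
Completed scored items (13 of 14): 2, 2, 1, 2, 1, 5, 3, 3, 2, 1, 2, 4, 2; sum = 30.
Person mean = 30 / 13 ≈ 2.3077
Prorated total = (30 / 13) × 14 = 32.31 (to 2 dp)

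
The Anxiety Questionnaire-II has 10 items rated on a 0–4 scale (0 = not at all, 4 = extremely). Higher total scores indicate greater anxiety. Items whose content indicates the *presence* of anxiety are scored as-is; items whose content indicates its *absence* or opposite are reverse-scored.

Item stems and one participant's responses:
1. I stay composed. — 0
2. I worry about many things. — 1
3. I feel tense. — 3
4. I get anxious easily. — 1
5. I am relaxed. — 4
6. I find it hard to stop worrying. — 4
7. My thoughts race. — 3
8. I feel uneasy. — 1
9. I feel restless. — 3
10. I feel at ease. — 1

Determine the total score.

Items 1, 5, 10 describe the absence/opposite of anxiety → reverse-score.
reverse-coded value = 4 − response.
  item 1: 4 − 0 = 4
  item 2: 1
  item 3: 3
  item 4: 1
  item 5: 4 − 4 = 0
  item 6: 4
  item 7: 3
  item 8: 1
  item 9: 3
  item 10: 4 − 1 = 3
Total = 4 + 1 + 3 + 1 + 0 + 4 + 3 + 1 + 3 + 3 = 23

23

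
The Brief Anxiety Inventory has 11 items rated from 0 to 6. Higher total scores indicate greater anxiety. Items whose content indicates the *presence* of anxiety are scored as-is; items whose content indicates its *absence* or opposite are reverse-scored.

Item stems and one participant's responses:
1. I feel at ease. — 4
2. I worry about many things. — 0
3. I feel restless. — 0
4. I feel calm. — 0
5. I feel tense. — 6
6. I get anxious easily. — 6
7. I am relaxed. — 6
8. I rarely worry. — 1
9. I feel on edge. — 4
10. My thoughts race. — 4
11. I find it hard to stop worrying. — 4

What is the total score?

Items 1, 4, 7, 8 describe the absence/opposite of anxiety → reverse-score.
reversed = (0+6) − raw = 6 − raw.
  item 1: 6 − 4 = 2
  item 2: 0
  item 3: 0
  item 4: 6 − 0 = 6
  item 5: 6
  item 6: 6
  item 7: 6 − 6 = 0
  item 8: 6 − 1 = 5
  item 9: 4
  item 10: 4
  item 11: 4
Total = 2 + 0 + 0 + 6 + 6 + 6 + 0 + 5 + 4 + 4 + 4 = 37

37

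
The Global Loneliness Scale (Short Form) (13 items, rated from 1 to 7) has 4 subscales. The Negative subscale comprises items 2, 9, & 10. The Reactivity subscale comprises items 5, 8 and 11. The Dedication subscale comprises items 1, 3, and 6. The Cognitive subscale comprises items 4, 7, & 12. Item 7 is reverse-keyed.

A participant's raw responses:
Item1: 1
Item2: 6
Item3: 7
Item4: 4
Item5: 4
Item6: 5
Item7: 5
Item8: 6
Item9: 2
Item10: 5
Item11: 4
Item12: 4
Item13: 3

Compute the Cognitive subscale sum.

11

Cognitive items: 4, 7, 12.
Of these, item 7 is reverse-keyed; reverse-coded value = 8 − response.
  item 4: 4
  item 7: 8 − 5 = 3
  item 12: 4
Sum = 4 + 3 + 4 = 11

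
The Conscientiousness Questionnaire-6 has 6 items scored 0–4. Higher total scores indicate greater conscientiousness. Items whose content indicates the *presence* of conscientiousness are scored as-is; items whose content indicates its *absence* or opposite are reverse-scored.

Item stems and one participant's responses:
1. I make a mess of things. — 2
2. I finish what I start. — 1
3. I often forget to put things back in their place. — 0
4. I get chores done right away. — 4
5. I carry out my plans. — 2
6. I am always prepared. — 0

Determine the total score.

13

Items 1, 3 describe the absence/opposite of conscientiousness → reverse-score.
on a 0–4 scale, reversed = 4 − raw.
  item 1: 4 − 2 = 2
  item 2: 1
  item 3: 4 − 0 = 4
  item 4: 4
  item 5: 2
  item 6: 0
Total = 2 + 1 + 4 + 4 + 2 + 0 = 13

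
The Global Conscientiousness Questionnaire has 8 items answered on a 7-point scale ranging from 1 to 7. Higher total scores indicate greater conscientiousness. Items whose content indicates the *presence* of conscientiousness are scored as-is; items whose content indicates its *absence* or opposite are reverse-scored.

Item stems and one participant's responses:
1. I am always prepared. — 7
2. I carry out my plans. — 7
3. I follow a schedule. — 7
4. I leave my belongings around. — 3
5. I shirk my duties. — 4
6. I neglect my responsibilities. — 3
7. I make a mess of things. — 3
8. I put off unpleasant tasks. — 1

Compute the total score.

47

Items 4, 5, 6, 7, 8 describe the absence/opposite of conscientiousness → reverse-score.
reversed = (1+7) − raw = 8 − raw.
  item 1: 7
  item 2: 7
  item 3: 7
  item 4: 8 − 3 = 5
  item 5: 8 − 4 = 4
  item 6: 8 − 3 = 5
  item 7: 8 − 3 = 5
  item 8: 8 − 1 = 7
Total = 7 + 7 + 7 + 5 + 4 + 5 + 5 + 7 = 47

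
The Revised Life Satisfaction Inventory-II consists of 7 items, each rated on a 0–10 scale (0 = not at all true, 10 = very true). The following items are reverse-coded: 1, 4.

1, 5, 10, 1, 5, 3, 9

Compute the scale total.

50

Reverse-coded items use 10 − raw:
  item 1: 10 − 1 = 9
  item 4: 10 − 1 = 9
Scored responses: 9, 5, 10, 9, 5, 3, 9
Total = 9 + 5 + 10 + 9 + 5 + 3 + 9 = 50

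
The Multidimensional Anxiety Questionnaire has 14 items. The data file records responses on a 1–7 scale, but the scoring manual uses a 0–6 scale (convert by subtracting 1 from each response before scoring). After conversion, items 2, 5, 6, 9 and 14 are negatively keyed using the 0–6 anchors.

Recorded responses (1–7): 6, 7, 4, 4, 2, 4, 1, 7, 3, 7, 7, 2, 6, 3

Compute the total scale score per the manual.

Convert to 0–6: 5, 6, 3, 3, 1, 3, 0, 6, 2, 6, 6, 1, 5, 2
Reverse-coded (reversed = (0+6) − raw = 6 − raw):
  item 2: 6 − 6 = 0
  item 5: 6 − 1 = 5
  item 6: 6 − 3 = 3
  item 9: 6 − 2 = 4
  item 14: 6 − 2 = 4
Scored: 5, 0, 3, 3, 5, 3, 0, 6, 4, 6, 6, 1, 5, 4
Total = 51

51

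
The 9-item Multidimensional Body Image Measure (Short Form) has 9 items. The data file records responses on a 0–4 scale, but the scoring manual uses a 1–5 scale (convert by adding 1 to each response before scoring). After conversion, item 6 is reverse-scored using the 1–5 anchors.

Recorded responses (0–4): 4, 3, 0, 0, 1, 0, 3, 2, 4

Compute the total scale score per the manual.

Convert to 1–5: 5, 4, 1, 1, 2, 1, 4, 3, 5
Reverse-coded (reversed = (1+5) − raw = 6 − raw):
  item 6: 6 − 1 = 5
Scored: 5, 4, 1, 1, 2, 5, 4, 3, 5
Total = 30

30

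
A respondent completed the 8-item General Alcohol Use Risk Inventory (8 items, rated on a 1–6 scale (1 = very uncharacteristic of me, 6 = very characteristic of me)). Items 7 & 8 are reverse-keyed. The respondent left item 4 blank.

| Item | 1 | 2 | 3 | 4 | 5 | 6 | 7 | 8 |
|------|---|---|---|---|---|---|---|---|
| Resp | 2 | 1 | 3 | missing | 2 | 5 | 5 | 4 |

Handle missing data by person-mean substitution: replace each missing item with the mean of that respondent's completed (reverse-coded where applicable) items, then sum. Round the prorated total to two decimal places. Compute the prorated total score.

20.57

Reverse-coded (on a 1–6 scale, reversed = 7 − raw):
  item 7: 7 − 5 = 2
  item 8: 7 − 4 = 3
Completed scored items (7 of 8): 2, 1, 3, 2, 5, 2, 3; sum = 18.
Person mean = 18 / 7 ≈ 2.5714
Prorated total = (18 / 7) × 8 = 20.57 (to 2 dp)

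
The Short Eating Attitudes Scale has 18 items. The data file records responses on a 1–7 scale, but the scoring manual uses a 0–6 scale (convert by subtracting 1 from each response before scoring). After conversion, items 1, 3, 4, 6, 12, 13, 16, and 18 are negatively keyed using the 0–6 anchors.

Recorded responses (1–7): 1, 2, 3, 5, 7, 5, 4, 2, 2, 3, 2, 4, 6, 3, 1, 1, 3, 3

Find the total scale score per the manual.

47

Convert to 0–6: 0, 1, 2, 4, 6, 4, 3, 1, 1, 2, 1, 3, 5, 2, 0, 0, 2, 2
Reverse-coded (reverse-coded value = 6 − response):
  item 1: 6 − 0 = 6
  item 3: 6 − 2 = 4
  item 4: 6 − 4 = 2
  item 6: 6 − 4 = 2
  item 12: 6 − 3 = 3
  item 13: 6 − 5 = 1
  item 16: 6 − 0 = 6
  item 18: 6 − 2 = 4
Scored: 6, 1, 4, 2, 6, 2, 3, 1, 1, 2, 1, 3, 1, 2, 0, 6, 2, 4
Total = 47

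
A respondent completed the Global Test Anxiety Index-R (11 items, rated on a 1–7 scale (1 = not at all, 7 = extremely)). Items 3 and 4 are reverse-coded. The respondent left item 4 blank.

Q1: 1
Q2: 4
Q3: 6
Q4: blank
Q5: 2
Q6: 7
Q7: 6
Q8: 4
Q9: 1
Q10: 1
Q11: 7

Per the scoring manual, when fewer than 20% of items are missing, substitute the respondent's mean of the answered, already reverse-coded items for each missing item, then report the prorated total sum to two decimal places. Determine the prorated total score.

38.50

Reverse-coded (reverse-coded value = 8 − response):
  item 3: 8 − 6 = 2
Completed scored items (10 of 11): 1, 4, 2, 2, 7, 6, 4, 1, 1, 7; sum = 35.
Person mean = 35 / 10 ≈ 3.5000
Prorated total = (35 / 10) × 11 = 38.50 (to 2 dp)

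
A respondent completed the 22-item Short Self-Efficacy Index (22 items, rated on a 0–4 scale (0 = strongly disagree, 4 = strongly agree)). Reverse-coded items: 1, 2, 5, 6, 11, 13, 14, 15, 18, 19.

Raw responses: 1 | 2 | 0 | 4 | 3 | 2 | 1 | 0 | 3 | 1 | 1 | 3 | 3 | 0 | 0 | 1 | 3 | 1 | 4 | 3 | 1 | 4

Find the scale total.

47

Apply reverse scoring (reversed = (0+4) − raw = 4 − raw):
  item 1: 4 − 1 = 3
  item 2: 4 − 2 = 2
  item 5: 4 − 3 = 1
  item 6: 4 − 2 = 2
  item 11: 4 − 1 = 3
  item 13: 4 − 3 = 1
  item 14: 4 − 0 = 4
  item 15: 4 − 0 = 4
  item 18: 4 − 1 = 3
  item 19: 4 − 4 = 0
Scored items: 3, 2, 0, 4, 1, 2, 1, 0, 3, 1, 3, 3, 1, 4, 4, 1, 3, 3, 0, 3, 1, 4
Total = 3 + 2 + 0 + 4 + 1 + 2 + 1 + 0 + 3 + 1 + 3 + 3 + 1 + 4 + 4 + 1 + 3 + 3 + 0 + 3 + 1 + 4 = 47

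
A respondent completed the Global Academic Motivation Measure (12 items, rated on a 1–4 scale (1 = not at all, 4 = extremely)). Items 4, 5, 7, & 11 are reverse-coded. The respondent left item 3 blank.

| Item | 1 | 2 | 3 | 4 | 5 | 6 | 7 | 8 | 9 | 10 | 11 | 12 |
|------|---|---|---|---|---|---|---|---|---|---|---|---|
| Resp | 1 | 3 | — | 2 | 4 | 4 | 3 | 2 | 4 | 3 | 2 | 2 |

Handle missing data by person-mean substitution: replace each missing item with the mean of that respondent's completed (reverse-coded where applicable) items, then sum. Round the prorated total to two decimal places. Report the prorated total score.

30.55

Reverse-coded (reversed = (1+4) − raw = 5 − raw):
  item 4: 5 − 2 = 3
  item 5: 5 − 4 = 1
  item 7: 5 − 3 = 2
  item 11: 5 − 2 = 3
Completed scored items (11 of 12): 1, 3, 3, 1, 4, 2, 2, 4, 3, 3, 2; sum = 28.
Person mean = 28 / 11 ≈ 2.5455
Prorated total = (28 / 11) × 12 = 30.55 (to 2 dp)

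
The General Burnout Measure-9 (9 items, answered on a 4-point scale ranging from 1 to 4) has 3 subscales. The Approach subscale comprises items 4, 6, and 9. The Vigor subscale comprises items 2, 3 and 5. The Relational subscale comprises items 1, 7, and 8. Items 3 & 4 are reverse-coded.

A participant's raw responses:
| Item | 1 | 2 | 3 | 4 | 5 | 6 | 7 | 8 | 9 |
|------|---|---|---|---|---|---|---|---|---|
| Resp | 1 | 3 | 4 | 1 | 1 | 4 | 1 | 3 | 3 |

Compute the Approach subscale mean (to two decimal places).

Approach items: 4, 6, 9.
Of these, item 4 is reverse-coded; reverse-coded value = 5 − response.
  item 4: 5 − 1 = 4
  item 6: 4
  item 9: 3
Sum = 4 + 4 + 3 = 11
Mean = 11 / 3 = 3.67

3.67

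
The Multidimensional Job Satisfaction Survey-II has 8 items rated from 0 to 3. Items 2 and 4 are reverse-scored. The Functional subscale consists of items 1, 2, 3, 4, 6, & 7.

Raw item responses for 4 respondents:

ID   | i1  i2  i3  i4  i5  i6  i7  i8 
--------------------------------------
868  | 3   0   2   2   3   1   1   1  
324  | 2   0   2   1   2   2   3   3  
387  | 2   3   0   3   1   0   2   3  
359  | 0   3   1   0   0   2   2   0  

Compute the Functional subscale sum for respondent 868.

Respondent 868 raw: 3, 0, 2, 2, 3, 1, 1, 1.
Functional items: 1, 2, 3, 4, 6, 7.
Reverse-coded (on a 0–3 scale, reversed = 3 − raw):
  item 1: 3
  item 2: 3 − 0 = 3
  item 3: 2
  item 4: 3 − 2 = 1
  item 6: 1
  item 7: 1
Sum = 3 + 3 + 2 + 1 + 1 + 1 = 11

11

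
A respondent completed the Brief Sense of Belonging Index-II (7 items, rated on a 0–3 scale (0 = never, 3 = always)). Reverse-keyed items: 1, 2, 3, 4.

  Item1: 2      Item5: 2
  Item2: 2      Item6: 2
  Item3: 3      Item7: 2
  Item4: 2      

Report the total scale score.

9

Apply reverse scoring (reverse-coded value = 3 − response):
  item 1: 3 − 2 = 1
  item 2: 3 − 2 = 1
  item 3: 3 − 3 = 0
  item 4: 3 − 2 = 1
Scored items: 1, 1, 0, 1, 2, 2, 2
Total = 1 + 1 + 0 + 1 + 2 + 2 + 2 = 9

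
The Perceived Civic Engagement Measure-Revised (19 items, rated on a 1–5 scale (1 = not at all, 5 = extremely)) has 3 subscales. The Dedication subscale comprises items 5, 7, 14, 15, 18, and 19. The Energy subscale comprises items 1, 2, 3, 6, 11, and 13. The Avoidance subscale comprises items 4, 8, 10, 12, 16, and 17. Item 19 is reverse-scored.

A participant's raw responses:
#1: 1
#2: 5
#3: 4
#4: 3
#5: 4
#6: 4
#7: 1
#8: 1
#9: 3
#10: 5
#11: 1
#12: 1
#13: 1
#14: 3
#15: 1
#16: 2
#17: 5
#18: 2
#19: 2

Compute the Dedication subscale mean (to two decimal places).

Dedication items: 5, 7, 14, 15, 18, 19.
Of these, item 19 is reverse-scored; on a 1–5 scale, reversed = 6 − raw.
  item 5: 4
  item 7: 1
  item 14: 3
  item 15: 1
  item 18: 2
  item 19: 6 − 2 = 4
Sum = 4 + 1 + 3 + 1 + 2 + 4 = 15
Mean = 15 / 6 = 2.50

2.50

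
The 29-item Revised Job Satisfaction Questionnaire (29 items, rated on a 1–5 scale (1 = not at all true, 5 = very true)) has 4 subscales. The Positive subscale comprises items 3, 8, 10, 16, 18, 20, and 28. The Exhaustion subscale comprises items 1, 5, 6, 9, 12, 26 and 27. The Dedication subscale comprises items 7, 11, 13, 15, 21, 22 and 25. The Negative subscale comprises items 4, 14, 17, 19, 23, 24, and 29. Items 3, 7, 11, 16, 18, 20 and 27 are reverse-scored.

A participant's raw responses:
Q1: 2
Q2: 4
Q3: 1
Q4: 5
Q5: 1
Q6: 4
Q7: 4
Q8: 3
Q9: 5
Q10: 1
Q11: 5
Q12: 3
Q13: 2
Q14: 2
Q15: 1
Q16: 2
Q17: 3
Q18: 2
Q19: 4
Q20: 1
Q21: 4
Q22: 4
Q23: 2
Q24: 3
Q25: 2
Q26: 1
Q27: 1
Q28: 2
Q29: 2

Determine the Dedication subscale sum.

Dedication items: 7, 11, 13, 15, 21, 22, 25.
Of these, items 7 & 11 are reverse-scored; on a 1–5 scale, reversed = 6 − raw.
  item 7: 6 − 4 = 2
  item 11: 6 − 5 = 1
  item 13: 2
  item 15: 1
  item 21: 4
  item 22: 4
  item 25: 2
Sum = 2 + 1 + 2 + 1 + 4 + 4 + 2 = 16

16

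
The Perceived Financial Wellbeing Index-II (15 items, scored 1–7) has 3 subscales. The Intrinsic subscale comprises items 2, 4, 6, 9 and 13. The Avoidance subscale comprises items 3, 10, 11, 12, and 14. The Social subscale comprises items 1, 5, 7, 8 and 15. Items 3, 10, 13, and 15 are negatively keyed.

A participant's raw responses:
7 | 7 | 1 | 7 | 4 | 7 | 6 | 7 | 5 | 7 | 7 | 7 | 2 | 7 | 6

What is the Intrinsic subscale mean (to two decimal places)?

Intrinsic items: 2, 4, 6, 9, 13.
Of these, item 13 is negatively keyed; on a 1–7 scale, reversed = 8 − raw.
  item 2: 7
  item 4: 7
  item 6: 7
  item 9: 5
  item 13: 8 − 2 = 6
Sum = 7 + 7 + 7 + 5 + 6 = 32
Mean = 32 / 5 = 6.40

6.40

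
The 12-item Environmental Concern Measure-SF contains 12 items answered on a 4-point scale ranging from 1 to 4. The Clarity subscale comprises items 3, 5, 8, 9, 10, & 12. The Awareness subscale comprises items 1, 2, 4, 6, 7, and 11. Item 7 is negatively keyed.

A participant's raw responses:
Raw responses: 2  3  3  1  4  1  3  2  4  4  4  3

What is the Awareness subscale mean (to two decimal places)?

2.17

Awareness items: 1, 2, 4, 6, 7, 11.
Of these, item 7 is negatively keyed; reversed = (1+4) − raw = 5 − raw.
  item 1: 2
  item 2: 3
  item 4: 1
  item 6: 1
  item 7: 5 − 3 = 2
  item 11: 4
Sum = 2 + 3 + 1 + 1 + 2 + 4 = 13
Mean = 13 / 6 = 2.17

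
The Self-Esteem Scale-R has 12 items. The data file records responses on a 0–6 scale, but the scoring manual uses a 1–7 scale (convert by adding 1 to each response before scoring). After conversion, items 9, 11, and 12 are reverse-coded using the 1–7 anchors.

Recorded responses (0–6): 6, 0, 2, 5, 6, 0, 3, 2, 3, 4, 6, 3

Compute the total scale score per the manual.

46

Convert to 1–7: 7, 1, 3, 6, 7, 1, 4, 3, 4, 5, 7, 4
Reverse-coded (reverse-coded value = 8 − response):
  item 9: 8 − 4 = 4
  item 11: 8 − 7 = 1
  item 12: 8 − 4 = 4
Scored: 7, 1, 3, 6, 7, 1, 4, 3, 4, 5, 1, 4
Total = 46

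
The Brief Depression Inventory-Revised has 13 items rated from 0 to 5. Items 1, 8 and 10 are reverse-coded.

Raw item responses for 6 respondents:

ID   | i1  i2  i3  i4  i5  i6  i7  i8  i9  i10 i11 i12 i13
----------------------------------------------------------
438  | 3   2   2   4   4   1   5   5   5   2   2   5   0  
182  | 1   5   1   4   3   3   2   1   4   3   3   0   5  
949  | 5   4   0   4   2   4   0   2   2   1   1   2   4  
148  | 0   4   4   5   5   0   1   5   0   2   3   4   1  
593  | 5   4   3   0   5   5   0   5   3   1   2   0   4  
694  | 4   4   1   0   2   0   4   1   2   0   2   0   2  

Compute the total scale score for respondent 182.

40

Respondent 182 raw: 1, 5, 1, 4, 3, 3, 2, 1, 4, 3, 3, 0, 5.
Reverse-coded (reverse-coded value = 5 − response):
  item 1: 5 − 1 = 4
  item 2: 5
  item 3: 1
  item 4: 4
  item 5: 3
  item 6: 3
  item 7: 2
  item 8: 5 − 1 = 4
  item 9: 4
  item 10: 5 − 3 = 2
  item 11: 3
  item 12: 0
  item 13: 5
Sum = 4 + 5 + 1 + 4 + 3 + 3 + 2 + 4 + 4 + 2 + 3 + 0 + 5 = 40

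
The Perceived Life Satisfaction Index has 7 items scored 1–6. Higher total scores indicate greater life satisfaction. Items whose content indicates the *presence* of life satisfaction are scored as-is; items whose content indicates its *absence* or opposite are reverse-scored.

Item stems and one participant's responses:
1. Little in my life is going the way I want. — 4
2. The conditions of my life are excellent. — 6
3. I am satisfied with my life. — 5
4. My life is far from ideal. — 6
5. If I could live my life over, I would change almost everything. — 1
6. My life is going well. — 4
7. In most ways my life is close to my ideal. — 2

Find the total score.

Items 1, 4, 5 describe the absence/opposite of life satisfaction → reverse-score.
on a 1–6 scale, reversed = 7 − raw.
  item 1: 7 − 4 = 3
  item 2: 6
  item 3: 5
  item 4: 7 − 6 = 1
  item 5: 7 − 1 = 6
  item 6: 4
  item 7: 2
Total = 3 + 6 + 5 + 1 + 6 + 4 + 2 = 27

27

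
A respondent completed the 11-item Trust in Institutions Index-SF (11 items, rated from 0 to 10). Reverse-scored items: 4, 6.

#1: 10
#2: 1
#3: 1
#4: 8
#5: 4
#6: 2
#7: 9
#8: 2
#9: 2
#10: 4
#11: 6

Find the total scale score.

49

Reverse-scored items use 10 − raw:
  item 4: 10 − 8 = 2
  item 6: 10 − 2 = 8
Scored responses: 10, 1, 1, 2, 4, 8, 9, 2, 2, 4, 6
Total = 10 + 1 + 1 + 2 + 4 + 8 + 9 + 2 + 2 + 4 + 6 = 49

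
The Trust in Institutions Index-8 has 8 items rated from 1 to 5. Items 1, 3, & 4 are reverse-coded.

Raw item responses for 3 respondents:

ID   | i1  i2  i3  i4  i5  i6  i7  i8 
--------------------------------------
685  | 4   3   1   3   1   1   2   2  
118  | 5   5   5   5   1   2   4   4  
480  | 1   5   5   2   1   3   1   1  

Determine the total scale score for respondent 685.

Respondent 685 raw: 4, 3, 1, 3, 1, 1, 2, 2.
Reverse-coded (reversed = (1+5) − raw = 6 − raw):
  item 1: 6 − 4 = 2
  item 2: 3
  item 3: 6 − 1 = 5
  item 4: 6 − 3 = 3
  item 5: 1
  item 6: 1
  item 7: 2
  item 8: 2
Sum = 2 + 3 + 5 + 3 + 1 + 1 + 2 + 2 = 19

19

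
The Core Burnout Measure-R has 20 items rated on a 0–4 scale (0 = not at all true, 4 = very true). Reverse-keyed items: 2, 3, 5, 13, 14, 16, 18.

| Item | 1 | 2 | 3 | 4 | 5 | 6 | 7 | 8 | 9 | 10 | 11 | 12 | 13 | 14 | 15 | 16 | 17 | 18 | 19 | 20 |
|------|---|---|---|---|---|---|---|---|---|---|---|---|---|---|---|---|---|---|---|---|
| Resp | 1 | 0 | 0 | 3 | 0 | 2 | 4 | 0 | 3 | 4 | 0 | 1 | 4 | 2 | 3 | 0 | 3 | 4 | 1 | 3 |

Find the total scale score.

46

Apply reverse scoring (reverse-coded value = 4 − response):
  item 2: 4 − 0 = 4
  item 3: 4 − 0 = 4
  item 5: 4 − 0 = 4
  item 13: 4 − 4 = 0
  item 14: 4 − 2 = 2
  item 16: 4 − 0 = 4
  item 18: 4 − 4 = 0
Scored items: 1, 4, 4, 3, 4, 2, 4, 0, 3, 4, 0, 1, 0, 2, 3, 4, 3, 0, 1, 3
Total = 1 + 4 + 4 + 3 + 4 + 2 + 4 + 0 + 3 + 4 + 0 + 1 + 0 + 2 + 3 + 4 + 3 + 0 + 1 + 3 = 46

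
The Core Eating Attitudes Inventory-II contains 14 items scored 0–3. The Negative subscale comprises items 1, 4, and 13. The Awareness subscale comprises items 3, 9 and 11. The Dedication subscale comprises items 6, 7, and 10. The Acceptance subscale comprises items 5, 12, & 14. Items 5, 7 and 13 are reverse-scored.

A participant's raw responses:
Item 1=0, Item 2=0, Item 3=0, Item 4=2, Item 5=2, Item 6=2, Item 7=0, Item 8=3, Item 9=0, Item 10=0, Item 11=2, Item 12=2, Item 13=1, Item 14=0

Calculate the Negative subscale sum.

Negative items: 1, 4, 13.
Of these, item 13 is reverse-scored; on a 0–3 scale, reversed = 3 − raw.
  item 1: 0
  item 4: 2
  item 13: 3 − 1 = 2
Sum = 0 + 2 + 2 = 4

4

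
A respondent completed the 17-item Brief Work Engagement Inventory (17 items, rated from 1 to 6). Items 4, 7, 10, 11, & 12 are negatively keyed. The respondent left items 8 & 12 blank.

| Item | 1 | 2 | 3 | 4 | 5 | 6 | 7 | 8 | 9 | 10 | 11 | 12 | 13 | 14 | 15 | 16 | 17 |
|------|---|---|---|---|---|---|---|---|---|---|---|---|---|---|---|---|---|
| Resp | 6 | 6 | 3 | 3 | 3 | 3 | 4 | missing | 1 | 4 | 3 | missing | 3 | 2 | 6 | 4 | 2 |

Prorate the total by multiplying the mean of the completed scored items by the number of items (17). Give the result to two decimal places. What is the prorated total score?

Reverse-coded (on a 1–6 scale, reversed = 7 − raw):
  item 4: 7 − 3 = 4
  item 7: 7 − 4 = 3
  item 10: 7 − 4 = 3
  item 11: 7 − 3 = 4
Completed scored items (15 of 17): 6, 6, 3, 4, 3, 3, 3, 1, 3, 4, 3, 2, 6, 4, 2; sum = 53.
Person mean = 53 / 15 ≈ 3.5333
Prorated total = (53 / 15) × 17 = 60.07 (to 2 dp)

60.07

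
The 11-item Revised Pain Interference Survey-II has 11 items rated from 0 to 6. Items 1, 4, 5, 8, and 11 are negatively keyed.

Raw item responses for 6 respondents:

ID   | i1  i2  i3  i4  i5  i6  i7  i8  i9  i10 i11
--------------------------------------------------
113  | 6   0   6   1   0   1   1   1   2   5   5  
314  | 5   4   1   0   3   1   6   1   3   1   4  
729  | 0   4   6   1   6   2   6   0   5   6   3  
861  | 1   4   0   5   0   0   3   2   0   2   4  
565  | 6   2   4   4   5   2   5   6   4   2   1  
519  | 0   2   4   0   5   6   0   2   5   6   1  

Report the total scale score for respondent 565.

27

Respondent 565 raw: 6, 2, 4, 4, 5, 2, 5, 6, 4, 2, 1.
Reverse-coded (on a 0–6 scale, reversed = 6 − raw):
  item 1: 6 − 6 = 0
  item 2: 2
  item 3: 4
  item 4: 6 − 4 = 2
  item 5: 6 − 5 = 1
  item 6: 2
  item 7: 5
  item 8: 6 − 6 = 0
  item 9: 4
  item 10: 2
  item 11: 6 − 1 = 5
Sum = 0 + 2 + 4 + 2 + 1 + 2 + 5 + 0 + 4 + 2 + 5 = 27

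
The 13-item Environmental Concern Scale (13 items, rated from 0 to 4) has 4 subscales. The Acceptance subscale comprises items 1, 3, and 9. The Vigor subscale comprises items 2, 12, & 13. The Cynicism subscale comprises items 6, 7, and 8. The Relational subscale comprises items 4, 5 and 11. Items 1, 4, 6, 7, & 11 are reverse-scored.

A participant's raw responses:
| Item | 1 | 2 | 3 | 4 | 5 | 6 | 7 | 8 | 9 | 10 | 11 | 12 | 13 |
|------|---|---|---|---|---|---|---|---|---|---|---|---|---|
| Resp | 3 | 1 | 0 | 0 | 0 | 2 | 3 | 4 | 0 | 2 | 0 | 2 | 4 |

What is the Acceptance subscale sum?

1

Acceptance items: 1, 3, 9.
Of these, item 1 is reverse-scored; reverse-coded value = 4 − response.
  item 1: 4 − 3 = 1
  item 3: 0
  item 9: 0
Sum = 1 + 0 + 0 = 1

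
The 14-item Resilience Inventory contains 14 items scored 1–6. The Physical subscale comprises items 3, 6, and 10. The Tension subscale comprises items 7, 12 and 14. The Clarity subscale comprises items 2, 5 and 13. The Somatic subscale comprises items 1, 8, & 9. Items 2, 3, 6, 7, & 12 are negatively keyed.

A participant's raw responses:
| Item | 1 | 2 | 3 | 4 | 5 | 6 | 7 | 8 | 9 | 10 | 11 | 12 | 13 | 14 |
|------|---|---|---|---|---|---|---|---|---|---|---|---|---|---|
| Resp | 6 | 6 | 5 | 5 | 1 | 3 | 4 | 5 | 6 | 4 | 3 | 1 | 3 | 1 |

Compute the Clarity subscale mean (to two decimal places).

Clarity items: 2, 5, 13.
Of these, item 2 is negatively keyed; reversed = (1+6) − raw = 7 − raw.
  item 2: 7 − 6 = 1
  item 5: 1
  item 13: 3
Sum = 1 + 1 + 3 = 5
Mean = 5 / 3 = 1.67

1.67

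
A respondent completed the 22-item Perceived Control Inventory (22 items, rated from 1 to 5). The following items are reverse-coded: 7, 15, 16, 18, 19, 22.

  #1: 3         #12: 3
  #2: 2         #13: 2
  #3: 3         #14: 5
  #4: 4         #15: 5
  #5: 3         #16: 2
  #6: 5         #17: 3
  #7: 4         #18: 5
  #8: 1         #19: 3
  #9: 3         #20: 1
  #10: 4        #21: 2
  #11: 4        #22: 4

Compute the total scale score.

Apply reverse scoring (on a 1–5 scale, reversed = 6 − raw):
  item 7: 6 − 4 = 2
  item 15: 6 − 5 = 1
  item 16: 6 − 2 = 4
  item 18: 6 − 5 = 1
  item 19: 6 − 3 = 3
  item 22: 6 − 4 = 2
Scored responses: 3, 2, 3, 4, 3, 5, 2, 1, 3, 4, 4, 3, 2, 5, 1, 4, 3, 1, 3, 1, 2, 2
Total = 3 + 2 + 3 + 4 + 3 + 5 + 2 + 1 + 3 + 4 + 4 + 3 + 2 + 5 + 1 + 4 + 3 + 1 + 3 + 1 + 2 + 2 = 61

61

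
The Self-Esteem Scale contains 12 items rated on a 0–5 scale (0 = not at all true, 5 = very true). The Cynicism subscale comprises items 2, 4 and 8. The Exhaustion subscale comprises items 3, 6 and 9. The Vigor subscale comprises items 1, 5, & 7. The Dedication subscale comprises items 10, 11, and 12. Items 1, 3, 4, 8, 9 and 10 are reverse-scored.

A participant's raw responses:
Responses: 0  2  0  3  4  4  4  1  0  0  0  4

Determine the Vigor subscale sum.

Vigor items: 1, 5, 7.
Of these, item 1 is reverse-scored; on a 0–5 scale, reversed = 5 − raw.
  item 1: 5 − 0 = 5
  item 5: 4
  item 7: 4
Sum = 5 + 4 + 4 = 13

13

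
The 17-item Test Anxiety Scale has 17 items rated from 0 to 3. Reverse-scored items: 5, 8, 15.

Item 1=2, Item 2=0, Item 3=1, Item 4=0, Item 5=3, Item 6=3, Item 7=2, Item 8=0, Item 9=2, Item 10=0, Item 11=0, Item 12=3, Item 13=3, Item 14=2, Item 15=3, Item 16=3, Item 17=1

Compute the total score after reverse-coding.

Reverse-scored items use 3 − raw:
  item 5: 3 − 3 = 0
  item 8: 3 − 0 = 3
  item 15: 3 − 3 = 0
Scored items: 2, 0, 1, 0, 0, 3, 2, 3, 2, 0, 0, 3, 3, 2, 0, 3, 1
Total = 2 + 0 + 1 + 0 + 0 + 3 + 2 + 3 + 2 + 0 + 0 + 3 + 3 + 2 + 0 + 3 + 1 = 25

25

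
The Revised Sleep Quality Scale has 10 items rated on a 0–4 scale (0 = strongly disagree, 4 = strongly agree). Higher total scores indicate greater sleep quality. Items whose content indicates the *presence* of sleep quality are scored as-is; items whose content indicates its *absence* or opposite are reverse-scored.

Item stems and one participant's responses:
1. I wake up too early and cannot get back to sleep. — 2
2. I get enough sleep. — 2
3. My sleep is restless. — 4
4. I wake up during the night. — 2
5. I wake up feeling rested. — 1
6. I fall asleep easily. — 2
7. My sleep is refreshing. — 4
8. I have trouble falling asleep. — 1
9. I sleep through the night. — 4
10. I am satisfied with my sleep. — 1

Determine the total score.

Items 1, 3, 4, 8 describe the absence/opposite of sleep quality → reverse-score.
on a 0–4 scale, reversed = 4 − raw.
  item 1: 4 − 2 = 2
  item 2: 2
  item 3: 4 − 4 = 0
  item 4: 4 − 2 = 2
  item 5: 1
  item 6: 2
  item 7: 4
  item 8: 4 − 1 = 3
  item 9: 4
  item 10: 1
Total = 2 + 2 + 0 + 2 + 1 + 2 + 4 + 3 + 4 + 1 = 21

21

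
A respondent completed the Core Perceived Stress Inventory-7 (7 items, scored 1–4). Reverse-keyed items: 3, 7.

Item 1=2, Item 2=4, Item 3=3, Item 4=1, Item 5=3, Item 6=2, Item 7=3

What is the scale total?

16

Reversing items 3 & 7 with 5 − raw:
Total = 2 + 4 + (5−3) + 1 + 3 + 2 + (5−3)
      = 2 + 4 + 2 + 1 + 3 + 2 + 2 = 16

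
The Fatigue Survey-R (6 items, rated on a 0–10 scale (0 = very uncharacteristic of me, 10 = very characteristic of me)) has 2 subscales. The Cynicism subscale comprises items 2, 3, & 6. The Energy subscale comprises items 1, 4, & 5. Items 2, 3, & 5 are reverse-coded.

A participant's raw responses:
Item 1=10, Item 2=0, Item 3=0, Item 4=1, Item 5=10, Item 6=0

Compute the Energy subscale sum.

11

Energy items: 1, 4, 5.
Of these, item 5 is reverse-coded; on a 0–10 scale, reversed = 10 − raw.
  item 1: 10
  item 4: 1
  item 5: 10 − 10 = 0
Sum = 10 + 1 + 0 = 11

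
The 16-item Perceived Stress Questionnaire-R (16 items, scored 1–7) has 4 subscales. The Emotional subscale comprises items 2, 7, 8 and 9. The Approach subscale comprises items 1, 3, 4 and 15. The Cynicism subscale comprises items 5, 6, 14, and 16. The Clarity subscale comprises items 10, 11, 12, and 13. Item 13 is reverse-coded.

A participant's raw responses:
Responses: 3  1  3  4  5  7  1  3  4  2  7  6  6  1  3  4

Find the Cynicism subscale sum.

Cynicism items: 5, 6, 14, 16.
  item 5: 5
  item 6: 7
  item 14: 1
  item 16: 4
Sum = 5 + 7 + 1 + 4 = 17

17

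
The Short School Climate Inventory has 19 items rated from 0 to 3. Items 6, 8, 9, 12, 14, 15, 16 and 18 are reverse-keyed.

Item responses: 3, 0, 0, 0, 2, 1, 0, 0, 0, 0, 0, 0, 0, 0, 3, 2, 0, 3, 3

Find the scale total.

23

Raw sum = 17. Reverse-keyed items: 6, 8, 9, 12, 14, 15, 16, 18; their raw sum = 9.
Each reversal replaces raw with 3 − raw, changing the total by 3 − 2·raw per item.
Total = 17 + 8·3 − 2·9 = 17 + 24 − 18 = 23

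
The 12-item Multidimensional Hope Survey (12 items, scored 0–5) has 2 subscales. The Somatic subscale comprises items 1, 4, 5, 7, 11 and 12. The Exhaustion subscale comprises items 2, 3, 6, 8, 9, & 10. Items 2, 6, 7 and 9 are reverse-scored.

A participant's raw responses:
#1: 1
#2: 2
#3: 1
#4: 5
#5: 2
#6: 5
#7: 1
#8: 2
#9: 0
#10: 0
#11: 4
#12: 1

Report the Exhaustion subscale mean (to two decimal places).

1.83

Exhaustion items: 2, 3, 6, 8, 9, 10.
Of these, items 2, 6, and 9 are reverse-scored; on a 0–5 scale, reversed = 5 − raw.
  item 2: 5 − 2 = 3
  item 3: 1
  item 6: 5 − 5 = 0
  item 8: 2
  item 9: 5 − 0 = 5
  item 10: 0
Sum = 3 + 1 + 0 + 2 + 5 + 0 = 11
Mean = 11 / 6 = 1.83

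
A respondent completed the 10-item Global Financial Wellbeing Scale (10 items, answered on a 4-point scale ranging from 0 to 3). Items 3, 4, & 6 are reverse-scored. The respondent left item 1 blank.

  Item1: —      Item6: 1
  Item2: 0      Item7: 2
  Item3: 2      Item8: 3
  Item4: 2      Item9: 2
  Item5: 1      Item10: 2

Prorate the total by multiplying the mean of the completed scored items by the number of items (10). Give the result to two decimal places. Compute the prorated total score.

15.56

Reverse-coded (reversed = (0+3) − raw = 3 − raw):
  item 3: 3 − 2 = 1
  item 4: 3 − 2 = 1
  item 6: 3 − 1 = 2
Completed scored items (9 of 10): 0, 1, 1, 1, 2, 2, 3, 2, 2; sum = 14.
Person mean = 14 / 9 ≈ 1.5556
Prorated total = (14 / 9) × 10 = 15.56 (to 2 dp)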